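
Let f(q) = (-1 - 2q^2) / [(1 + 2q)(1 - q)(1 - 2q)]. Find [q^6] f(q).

Partial fractions give a closed form: a_n = (-1/2)·(-2)^n + (1)·1^n + (-3/2)·2^n.
At n = 6: a_6 = -127.

-127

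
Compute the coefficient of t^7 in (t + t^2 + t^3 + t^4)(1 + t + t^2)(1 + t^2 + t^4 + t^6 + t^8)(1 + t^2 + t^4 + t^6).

17

(t + t^2 + t^3 + t^4) has coefficients 0,1,1,1,1 for degrees 0…4.
(1 + t + t^2) has coefficients 1,1,1,0,0,0,0,0 for degrees 0…7.
Multiplying by (1 + t^2 + t^4 + t^6 + t^8) gives running coefficients 1,1,2,1,2,1,2,1 for degrees 0…7.
Finally multiplying by (1 + t^2 + t^4 + t^6), the product of all factors after the first has coefficients 1,1,3,2,5,3,7,4 for degrees 0…7.
[t^7] = 1·7 + 1·3 + 1·5 + 1·2 = 17.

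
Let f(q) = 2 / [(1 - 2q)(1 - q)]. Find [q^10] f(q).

4094

Partial fractions give a closed form: a_n = (4)·2^n + (-2)·1^n.
At n = 10: a_10 = 4094.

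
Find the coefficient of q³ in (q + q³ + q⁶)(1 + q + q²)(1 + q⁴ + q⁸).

2

(q + q³ + q⁶) has coefficients 0,1,0,1 for degrees 0…3.
(1 + q + q²) has coefficients 1,1,1,0 for degrees 0…3.
Finally multiplying by (1 + q⁴ + q⁸), the product of all factors after the first has coefficients 1,1,1,0 for degrees 0…3.
[q³] = 1·1 + 1·1 = 2.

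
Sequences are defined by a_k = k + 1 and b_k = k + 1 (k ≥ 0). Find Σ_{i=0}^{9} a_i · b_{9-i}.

Write out a_i and b_{9-i} for i = 0,…,9 and sum the products.
Σ = 1·10 + 2·9 + 3·8 + 4·7 + 5·6 + 6·5 + 7·4 + 8·3 + 9·2 + 10·1 = 220.

220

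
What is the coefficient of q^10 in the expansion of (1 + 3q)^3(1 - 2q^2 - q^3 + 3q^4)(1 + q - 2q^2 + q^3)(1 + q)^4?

23

(1 + 3q)^3 has coefficients 1,9,27,27 for degrees 0…3.
(1 - 2q^2 - q^3 + 3q^4) has coefficients 1,0,-2,-1,3,0,0,0,0,0,0 for degrees 0…10.
Multiplying by (1 + q - 2q^2 + q^3) gives running coefficients 1,1,-4,-2,6,3,-7,3,0,0,0 for degrees 0…10.
Finally multiplying by (1 + q)^4, the product of all factors after the first has coefficients 1,5,6,-8,-21,0,29,15,-12,-7,5 for degrees 0…10.
[q^10] = 1·5 + 9·(-7) + 27·(-12) + 27·15 = 23.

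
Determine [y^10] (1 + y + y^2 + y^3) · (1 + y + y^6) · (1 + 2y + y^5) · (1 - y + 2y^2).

8

(1 + y + y^2 + y^3) has coefficients 1,1,1,1 for degrees 0…3.
(1 + y + y^6) has coefficients 1,1,0,0,0,0,1,0,0,0,0 for degrees 0…10.
Multiplying by (1 + 2y + y^5) gives running coefficients 1,3,2,0,0,1,2,2,0,0,0 for degrees 0…10.
Finally multiplying by (1 - y + 2y^2), the product of all factors after the first has coefficients 1,2,1,4,4,1,1,2,2,4,0 for degrees 0…10.
[y^10] = 1·0 + 1·4 + 1·2 + 1·2 = 8.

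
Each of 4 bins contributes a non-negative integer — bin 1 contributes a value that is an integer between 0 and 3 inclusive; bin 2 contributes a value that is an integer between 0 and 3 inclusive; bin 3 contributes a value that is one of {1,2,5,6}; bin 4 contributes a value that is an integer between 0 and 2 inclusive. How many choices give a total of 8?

The generating function for the choices is (1 + x + x² + x³)·(1 + x + x² + x³)·(x + x² + x⁵ + x⁶)·(1 + x + x²); the count is [x⁸].
(1 + x + x² + x³) has coefficients 1,1,1,1 for degrees 0…3.
(1 + x + x² + x³) has coefficients 1,1,1,1,0,0,0,0,0 for degrees 0…8.
Multiplying by (x + x² + x⁵ + x⁶) gives running coefficients 0,1,2,2,2,2,2,2,2 for degrees 0…8.
Finally multiplying by (1 + x + x²), the product of all factors after the first has coefficients 0,1,3,5,6,6,6,6,6 for degrees 0…8.
[x⁸] = 1·6 + 1·6 + 1·6 + 1·6 = 24.

24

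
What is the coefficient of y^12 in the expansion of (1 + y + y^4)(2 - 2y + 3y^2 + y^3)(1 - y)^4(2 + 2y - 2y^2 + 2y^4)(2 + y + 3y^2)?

(1 + y + y^4) has coefficients 1,1,0,0,1 for degrees 0…4.
(2 - 2y + 3y^2 + y^3) has coefficients 2,-2,3,1,0,0,0,0,0,0,0,0,0 for degrees 0…12.
Multiplying by (1 - y)^4 gives running coefficients 2,-10,23,-31,24,-8,-1,1,0,0,0,0,0 for degrees 0…12.
Multiplying by (2 + 2y - 2y^2 + 2y^4) gives running coefficients 4,-16,22,4,-56,74,-20,-46,52,-18,-2,2,0 for degrees 0…12.
Finally multiplying by (2 + y + 3y^2), the product of all factors after the first has coefficients 8,-28,40,-18,-42,104,-134,110,-2,-122,134,-52,-4 for degrees 0…12.
[y^12] = 1·(-4) + 1·(-52) + 1·(-2) = -58.

-58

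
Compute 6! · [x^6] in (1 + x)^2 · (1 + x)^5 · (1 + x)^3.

The EGF product rule gives c_6 = Σ_{k_1+k_2+k_3=6} C(6; k_1,k_2,k_3) · ∏ g_i(k_i), where (1+x)^2 gives the falling factorial (2)_k; (1+x)^5 gives the falling factorial (5)_k; (1+x)^3 gives the falling factorial (3)_k.
g_1(k) for k = 0…6: 1, 2, 2, 0, 0, 0, 0.
g_2(k) for k = 0…6: 1, 5, 20, 60, 120, 120, 0.
g_3(k) for k = 0…6: 1, 3, 6, 6, 0, 0, 0.
First combine the last two factors: h(k) = Σ_j C(k,j)·g_2(j)·g_3(k−j) for k = 0…6: 1, 8, 56, 336, 1680, 6720, 20160.
c_6 = Σ_k C(6,k)·g_1(k)·h(6−k) = 1·1·20160 + 6·2·6720 + 15·2·1680 = 20160 + 80640 + 50400 = 151200.

151200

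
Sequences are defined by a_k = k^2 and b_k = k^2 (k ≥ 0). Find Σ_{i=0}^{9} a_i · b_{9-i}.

This is [x^9] in the product of the two ordinary generating functions.
Σ = 0·81 + 1·64 + 4·49 + 9·36 + 16·25 + 25·16 + 36·9 + 49·4 + 64·1 + 81·0 = 1968.

1968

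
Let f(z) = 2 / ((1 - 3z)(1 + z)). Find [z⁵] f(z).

Partial fractions give a closed form: a_n = (3/2)·3^n + (1/2)·(-1)^n.
At n = 5: a_5 = 364.

364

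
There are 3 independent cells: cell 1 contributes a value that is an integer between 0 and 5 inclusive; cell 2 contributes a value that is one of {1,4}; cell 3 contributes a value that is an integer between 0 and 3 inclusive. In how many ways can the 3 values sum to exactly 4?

5

The generating function for the choices is (1 + z + z² + z³ + z⁴ + z⁵)·(z + z⁴)·(1 + z + z² + z³); the count is [z⁴].
(1 + z + z² + z³ + z⁴ + z⁵) has coefficients 1,1,1,1,1 for degrees 0…4.
(z + z⁴) has coefficients 0,1,0,0,1 for degrees 0…4.
Finally multiplying by (1 + z + z² + z³), the product of all factors after the first has coefficients 0,1,1,1,2 for degrees 0…4.
[z⁴] = 1·2 + 1·1 + 1·1 + 1·1 + 1·0 = 5.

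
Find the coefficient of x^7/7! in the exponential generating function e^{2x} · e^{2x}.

16384

The EGF product rule gives c_7 = Σ_{k_1+k_2=7} C(7; k_1,k_2) · ∏ g_i(k_i), where e^{2x} gives (2)^k; e^{2x} gives (2)^k.
g_1(k) for k = 0…7: 1, 2, 4, 8, 16, 32, 64, 128.
g_2(k) for k = 0…7: 1, 2, 4, 8, 16, 32, 64, 128.
c_7 = Σ_k C(7,k)·g_1(k)·g_2(7−k) = 1·1·128 + 7·2·64 + 21·4·32 + 35·8·16 + 35·16·8 + 21·32·4 + 7·64·2 + 1·128·1 = 128 + 896 + 2688 + 4480 + 4480 + 2688 + 896 + 128 = 16384.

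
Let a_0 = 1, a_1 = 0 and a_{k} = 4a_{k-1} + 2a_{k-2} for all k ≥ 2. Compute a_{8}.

14096

The ordinary generating function has denominator 1 - 4y - 2y^2.
Iterating the recurrence: a_0,…,a_{8} = 1, 0, 2, 8, 36, 160, 712, 3168, 14096.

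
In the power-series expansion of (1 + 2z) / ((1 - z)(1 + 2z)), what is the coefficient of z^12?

1

Partial fractions give a closed form: a_n = (1)·1^n.
At n = 12: a_12 = 1.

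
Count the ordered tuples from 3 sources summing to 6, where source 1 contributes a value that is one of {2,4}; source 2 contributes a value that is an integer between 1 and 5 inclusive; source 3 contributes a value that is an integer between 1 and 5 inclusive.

4

The generating function for the choices is (y² + y⁴)·(y + y² + y³ + y⁴ + y⁵)·(y + y² + y³ + y⁴ + y⁵); the count is [y⁶].
(y² + y⁴) has coefficients 0,0,1,0,1 for degrees 0…4.
(y + y² + y³ + y⁴ + y⁵) has coefficients 0,1,1,1,1,1,0 for degrees 0…6.
Finally multiplying by (y + y² + y³ + y⁴ + y⁵), the product of all factors after the first has coefficients 0,0,1,2,3,4,5 for degrees 0…6.
[y⁶] = 1·3 + 1·1 = 4.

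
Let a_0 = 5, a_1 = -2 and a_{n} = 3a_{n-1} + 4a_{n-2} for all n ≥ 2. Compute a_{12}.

The ordinary generating function has denominator 1 - 3y - 4y^2.
Iterating the recurrence: a_0,…,a_{12} = 5, -2, 14, 34, 158, 610, 2462, 9826, 39326, 157282, 629150, 2516578, 10066334.

10066334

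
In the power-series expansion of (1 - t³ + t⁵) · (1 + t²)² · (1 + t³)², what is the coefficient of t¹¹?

(1 - t³ + t⁵) has coefficients 1,0,0,-1,0,1 for degrees 0…5.
(1 + t²)² has coefficients 1,0,2,0,1,0,0,0,0,0,0,0 for degrees 0…11.
Finally multiplying by (1 + t³)², the product of all factors after the first has coefficients 1,0,2,2,1,4,1,2,2,0,1,0 for degrees 0…11.
[t¹¹] = 1·0 − 1·2 + 1·1 = -1.

-1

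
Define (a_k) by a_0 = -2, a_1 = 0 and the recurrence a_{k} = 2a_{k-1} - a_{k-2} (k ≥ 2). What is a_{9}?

16

The ordinary generating function has denominator 1 - 2y + y^2.
Iterating the recurrence: a_0,…,a_{9} = -2, 0, 2, 4, 6, 8, 10, 12, 14, 16.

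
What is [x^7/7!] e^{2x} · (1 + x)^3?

The EGF product rule gives c_7 = Σ_{k_1+k_2=7} C(7; k_1,k_2) · ∏ g_i(k_i), where e^{2x} gives (2)^k; (1+x)^3 gives the falling factorial (3)_k.
g_1(k) for k = 0…7: 1, 2, 4, 8, 16, 32, 64, 128.
g_2(k) for k = 0…7: 1, 3, 6, 6, 0, 0, 0, 0.
c_7 = Σ_k C(7,k)·g_1(k)·g_2(7−k) = 35·16·6 + 21·32·6 + 7·64·3 + 1·128·1 = 3360 + 4032 + 1344 + 128 = 8864.

8864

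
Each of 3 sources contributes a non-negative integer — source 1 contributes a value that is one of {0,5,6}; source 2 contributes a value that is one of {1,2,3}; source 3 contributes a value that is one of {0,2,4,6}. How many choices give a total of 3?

The generating function for the choices is (1 + x⁵ + x⁶)·(x + x² + x³)·(1 + x² + x⁴ + x⁶); the count is [x³].
(1 + x⁵ + x⁶) has coefficients 1,0,0,0 for degrees 0…3.
(x + x² + x³) has coefficients 0,1,1,1 for degrees 0…3.
Finally multiplying by (1 + x² + x⁴ + x⁶), the product of all factors after the first has coefficients 0,1,1,2 for degrees 0…3.
[x³] = 1·2 = 2.

2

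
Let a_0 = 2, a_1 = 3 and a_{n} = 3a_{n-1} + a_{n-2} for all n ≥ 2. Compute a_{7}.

4287

The ordinary generating function has denominator 1 - 3z - z^2.
Iterating the recurrence: a_0,…,a_{7} = 2, 3, 11, 36, 119, 393, 1298, 4287.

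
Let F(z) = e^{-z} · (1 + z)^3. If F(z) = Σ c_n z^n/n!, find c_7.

The EGF product rule gives c_7 = Σ_{k_1+k_2=7} C(7; k_1,k_2) · ∏ g_i(k_i), where e^{-z} gives (-1)^k; (1+z)^3 gives the falling factorial (3)_k.
g_1(k) for k = 0…7: 1, -1, 1, -1, 1, -1, 1, -1.
g_2(k) for k = 0…7: 1, 3, 6, 6, 0, 0, 0, 0.
c_7 = Σ_k C(7,k)·g_1(k)·g_2(7−k) = 35·1·6 + 21·(-1)·6 + 7·1·3 + 1·(-1)·1 = 210 − 126 + 21 − 1 = 104.

104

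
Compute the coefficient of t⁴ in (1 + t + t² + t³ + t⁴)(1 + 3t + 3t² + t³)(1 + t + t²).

(1 + t + t² + t³ + t⁴) has coefficients 1,1,1,1,1 for degrees 0…4.
(1 + 3t + 3t² + t³) has coefficients 1,3,3,1,0 for degrees 0…4.
Finally multiplying by (1 + t + t²), the product of all factors after the first has coefficients 1,4,7,7,4 for degrees 0…4.
[t⁴] = 1·4 + 1·7 + 1·7 + 1·4 + 1·1 = 23.

23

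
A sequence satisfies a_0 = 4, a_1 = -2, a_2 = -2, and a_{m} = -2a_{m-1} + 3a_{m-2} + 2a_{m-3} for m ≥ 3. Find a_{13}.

The ordinary generating function has denominator 1 + 2z - 3z^2 - 2z^3.
Iterating the recurrence: a_0,…,a_{13} = 4, -2, -2, 6, -22, 58, -170, 470, -1334, 3738, -10538, 29622, -83382, 234554.

234554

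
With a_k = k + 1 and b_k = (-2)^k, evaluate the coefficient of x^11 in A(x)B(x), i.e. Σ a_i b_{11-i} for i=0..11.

This is [x^11] in the product of the two ordinary generating functions.
Σ = 1·(-2048) + 2·1024 + 3·(-512) + 4·256 + 5·(-128) + 6·64 + 7·(-32) + 8·16 + 9·(-8) + 10·4 + 11·(-2) + 12·1 = -906.

-906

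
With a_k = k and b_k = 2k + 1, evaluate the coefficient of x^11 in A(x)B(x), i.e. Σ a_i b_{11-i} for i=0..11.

506

Write out a_i and b_{11-i} for i = 0,…,11 and sum the products.
Σ = 0·23 + 1·21 + 2·19 + 3·17 + 4·15 + 5·13 + 6·11 + 7·9 + 8·7 + 9·5 + 10·3 + 11·1 = 506.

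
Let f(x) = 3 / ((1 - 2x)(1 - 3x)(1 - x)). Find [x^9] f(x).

Partial fractions give a closed form: a_n = (-12)·2^n + (27/2)·3^n + (3/2)·1^n.
At n = 9: a_9 = 259578.

259578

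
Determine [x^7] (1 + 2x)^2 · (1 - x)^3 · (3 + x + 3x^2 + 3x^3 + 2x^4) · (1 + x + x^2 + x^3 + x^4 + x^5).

-3

(1 + 2x)^2 has coefficients 1,4,4 for degrees 0…2.
(1 - x)^3 has coefficients 1,-3,3,-1,0,0,0,0 for degrees 0…7.
Multiplying by (3 + x + 3x^2 + 3x^3 + 2x^4) gives running coefficients 3,-8,9,-6,1,0,3,-2 for degrees 0…7.
Finally multiplying by (1 + x + x^2 + x^3 + x^4 + x^5), the product of all factors after the first has coefficients 3,-5,4,-2,-1,-1,-1,5 for degrees 0…7.
[x^7] = 1·5 + 4·(-1) + 4·(-1) = -3.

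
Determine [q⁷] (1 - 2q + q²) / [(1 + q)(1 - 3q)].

The denominator gives the recurrence a_n = 2a_(n−1) + 3a_(n−2) for n ≥ 3; the numerator fixes a_0 = 1, a_1 = 0, a_2 = 4.
Iterating: 1, 0, 4, 8, 28, 80, 244, 728, so a_7 = 728.

728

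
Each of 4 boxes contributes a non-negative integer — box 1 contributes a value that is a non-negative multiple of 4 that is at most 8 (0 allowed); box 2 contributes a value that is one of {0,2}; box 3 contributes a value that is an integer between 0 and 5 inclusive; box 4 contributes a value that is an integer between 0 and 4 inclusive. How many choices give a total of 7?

14

The generating function for the choices is (1 + t⁴ + t⁸)·(1 + t²)·(1 + t + t² + t³ + t⁴ + t⁵)·(1 + t + t² + t³ + t⁴); the count is [t⁷].
(1 + t⁴ + t⁸) has coefficients 1,0,0,0,1,0,0,0 for degrees 0…7.
(1 + t²) has coefficients 1,0,1,0,0,0,0,0 for degrees 0…7.
Multiplying by (1 + t + t² + t³ + t⁴ + t⁵) gives running coefficients 1,1,2,2,2,2,1,1 for degrees 0…7.
Finally multiplying by (1 + t + t² + t³ + t⁴), the product of all factors after the first has coefficients 1,2,4,6,8,9,9,8 for degrees 0…7.
[t⁷] = 1·8 + 1·6 = 14.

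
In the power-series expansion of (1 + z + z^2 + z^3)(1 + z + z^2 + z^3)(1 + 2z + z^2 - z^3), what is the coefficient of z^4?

12

(1 + z + z^2 + z^3) has coefficients 1,1,1,1 for degrees 0…3.
(1 + z + z^2 + z^3) has coefficients 1,1,1,1,0 for degrees 0…4.
Finally multiplying by (1 + 2z + z^2 - z^3), the product of all factors after the first has coefficients 1,3,4,3,2 for degrees 0…4.
[z^4] = 1·2 + 1·3 + 1·4 + 1·3 = 12.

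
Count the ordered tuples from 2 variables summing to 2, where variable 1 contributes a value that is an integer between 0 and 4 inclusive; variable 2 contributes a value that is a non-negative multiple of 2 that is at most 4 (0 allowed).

2

The generating function for the choices is (1 + t + t^2 + t^3 + t^4)·(1 + t^2 + t^4); the count is [t^2].
(1 + t + t^2 + t^3 + t^4) has coefficients 1,1,1 for degrees 0…2.
(1 + t^2 + t^4) has coefficients 1,0,1 for degrees 0…2.
[t^2] = 1·1 + 1·0 + 1·1 = 2.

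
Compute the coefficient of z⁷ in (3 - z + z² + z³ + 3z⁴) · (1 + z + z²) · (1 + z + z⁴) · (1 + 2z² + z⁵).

(3 - z + z² + z³ + 3z⁴) has coefficients 3,-1,1,1,3 for degrees 0…4.
(1 + z + z²) has coefficients 1,1,1,0,0,0,0,0 for degrees 0…7.
Multiplying by (1 + z + z⁴) gives running coefficients 1,2,2,1,1,1,1,0 for degrees 0…7.
Finally multiplying by (1 + 2z² + z⁵), the product of all factors after the first has coefficients 1,2,4,5,5,4,5,4 for degrees 0…7.
[z⁷] = 3·4 − 1·5 + 1·4 + 1·5 + 3·5 = 31.

31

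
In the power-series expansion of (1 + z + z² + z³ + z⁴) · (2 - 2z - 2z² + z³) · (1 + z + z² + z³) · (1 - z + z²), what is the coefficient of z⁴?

(1 + z + z² + z³ + z⁴) has coefficients 1,1,1,1,1 for degrees 0…4.
(2 - 2z - 2z² + z³) has coefficients 2,-2,-2,1,0 for degrees 0…4.
Multiplying by (1 + z + z² + z³) gives running coefficients 2,0,-2,-1,-3 for degrees 0…4.
Finally multiplying by (1 - z + z²), the product of all factors after the first has coefficients 2,-2,0,1,-4 for degrees 0…4.
[z⁴] = 1·(-4) + 1·1 + 1·0 + 1·(-2) + 1·2 = -3.

-3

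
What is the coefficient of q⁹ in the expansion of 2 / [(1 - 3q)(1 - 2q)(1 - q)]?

173052

Partial fractions give a closed form: a_n = (9)·3^n + (-8)·2^n + (1)·1^n.
At n = 9: a_9 = 173052.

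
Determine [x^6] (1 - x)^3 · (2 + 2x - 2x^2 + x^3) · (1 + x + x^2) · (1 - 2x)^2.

(1 - x)^3 has coefficients 1,-3,3,-1 for degrees 0…3.
(2 + 2x - 2x^2 + x^3) has coefficients 2,2,-2,1,0,0,0 for degrees 0…6.
Multiplying by (1 + x + x^2) gives running coefficients 2,4,2,1,-1,1,0 for degrees 0…6.
Finally multiplying by (1 - 2x)^2, the product of all factors after the first has coefficients 2,-4,-6,9,3,9,-8 for degrees 0…6.
[x^6] = 1·(-8) − 3·9 + 3·3 − 1·9 = -35.

-35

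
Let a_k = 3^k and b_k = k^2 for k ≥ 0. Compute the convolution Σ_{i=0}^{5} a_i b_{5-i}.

This is [x^5] in the product of the two ordinary generating functions.
Σ = 1·25 + 3·16 + 9·9 + 27·4 + 81·1 + 243·0 = 343.

343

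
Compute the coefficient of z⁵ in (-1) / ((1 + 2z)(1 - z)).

21

Partial fractions give a closed form: a_n = (-2/3)·(-2)^n + (-1/3)·1^n.
At n = 5: a_5 = 21.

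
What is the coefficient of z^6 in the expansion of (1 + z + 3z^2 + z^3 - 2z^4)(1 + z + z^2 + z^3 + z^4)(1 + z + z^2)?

(1 + z + 3z^2 + z^3 - 2z^4) has coefficients 1,1,3,1,-2 for degrees 0…4.
(1 + z + z^2 + z^3 + z^4) has coefficients 1,1,1,1,1,0,0 for degrees 0…6.
Finally multiplying by (1 + z + z^2), the product of all factors after the first has coefficients 1,2,3,3,3,2,1 for degrees 0…6.
[z^6] = 1·1 + 1·2 + 3·3 + 1·3 − 2·3 = 9.

9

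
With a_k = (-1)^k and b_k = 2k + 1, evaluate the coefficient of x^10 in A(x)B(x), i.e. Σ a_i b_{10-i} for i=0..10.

11

The convolution is the t^10 coefficient of A(t)B(t).
Σ = 1·21 − 1·19 + 1·17 − 1·15 + 1·13 − 1·11 + 1·9 − 1·7 + 1·5 − 1·3 + 1·1 = 11.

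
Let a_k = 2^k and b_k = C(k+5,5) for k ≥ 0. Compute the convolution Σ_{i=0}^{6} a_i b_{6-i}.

The convolution is the t^6 coefficient of A(t)B(t).
Σ = 1·462 + 2·252 + 4·126 + 8·56 + 16·21 + 32·6 + 64·1 = 2510.

2510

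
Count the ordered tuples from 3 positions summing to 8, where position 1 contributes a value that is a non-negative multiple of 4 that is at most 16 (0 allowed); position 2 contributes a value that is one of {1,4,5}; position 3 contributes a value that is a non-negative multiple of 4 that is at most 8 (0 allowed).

2

The generating function for the choices is (1 + y^4 + y^8 + y^12 + y^16)·(y + y^4 + y^5)·(1 + y^4 + y^8); the count is [y^8].
(1 + y^4 + y^8 + y^12 + y^16) has coefficients 1,0,0,0,1,0,0,0,1 for degrees 0…8.
(y + y^4 + y^5) has coefficients 0,1,0,0,1,1,0,0,0 for degrees 0…8.
Finally multiplying by (1 + y^4 + y^8), the product of all factors after the first has coefficients 0,1,0,0,1,2,0,0,1 for degrees 0…8.
[y^8] = 1·1 + 1·1 + 1·0 = 2.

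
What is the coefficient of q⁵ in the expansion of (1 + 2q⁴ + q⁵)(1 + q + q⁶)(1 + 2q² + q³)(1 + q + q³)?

(1 + 2q⁴ + q⁵) has coefficients 1,0,0,0,2,1 for degrees 0…5.
(1 + q + q⁶) has coefficients 1,1,0,0,0,0 for degrees 0…5.
Multiplying by (1 + 2q² + q³) gives running coefficients 1,1,2,3,1,0 for degrees 0…5.
Finally multiplying by (1 + q + q³), the product of all factors after the first has coefficients 1,2,3,6,5,3 for degrees 0…5.
[q⁵] = 1·3 + 2·2 + 1·1 = 8.

8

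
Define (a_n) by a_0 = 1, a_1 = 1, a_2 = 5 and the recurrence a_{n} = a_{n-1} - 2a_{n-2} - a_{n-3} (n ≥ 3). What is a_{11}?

-219

The ordinary generating function has denominator 1 - y + 2y^2 + y^3.
Iterating the recurrence: a_0,…,a_{11} = 1, 1, 5, 2, -9, -18, -2, 43, 65, -19, -192, -219.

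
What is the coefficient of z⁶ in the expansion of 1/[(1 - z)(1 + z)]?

1

The denominator gives the recurrence a_n = a_(n−2) for n ≥ 2; the numerator fixes a_0 = 1, a_1 = 0.
Iterating: 1, 0, 1, 0, 1, 0, 1, so a_6 = 1.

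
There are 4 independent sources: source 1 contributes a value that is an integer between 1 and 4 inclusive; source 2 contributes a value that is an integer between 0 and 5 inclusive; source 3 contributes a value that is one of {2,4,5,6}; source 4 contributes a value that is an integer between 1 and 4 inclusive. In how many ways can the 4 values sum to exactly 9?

34

The generating function for the choices is (x + x² + x³ + x⁴)·(1 + x + x² + x³ + x⁴ + x⁵)·(x² + x⁴ + x⁵ + x⁶)·(x + x² + x³ + x⁴); the count is [x⁹].
(x + x² + x³ + x⁴) has coefficients 0,1,1,1,1 for degrees 0…4.
(1 + x + x² + x³ + x⁴ + x⁵) has coefficients 1,1,1,1,1,1,0,0,0,0 for degrees 0…9.
Multiplying by (x² + x⁴ + x⁵ + x⁶) gives running coefficients 0,0,1,1,2,3,4,4,3,3 for degrees 0…9.
Finally multiplying by (x + x² + x³ + x⁴), the product of all factors after the first has coefficients 0,0,0,1,2,4,7,10,13,14 for degrees 0…9.
[x⁹] = 1·13 + 1·10 + 1·7 + 1·4 = 34.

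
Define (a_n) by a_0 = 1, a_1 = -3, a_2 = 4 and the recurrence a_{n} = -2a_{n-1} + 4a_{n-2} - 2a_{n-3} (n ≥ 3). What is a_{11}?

-329872

The ordinary generating function has denominator 1 + 2x - 4x^2 + 2x^3.
Iterating the recurrence: a_0,…,a_{11} = 1, -3, 4, -22, 66, -228, 764, -2572, 8656, -29128, 98024, -329872.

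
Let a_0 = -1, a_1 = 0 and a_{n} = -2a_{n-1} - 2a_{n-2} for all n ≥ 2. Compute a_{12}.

64

The ordinary generating function has denominator 1 + 2x + 2x^2.
Iterating the recurrence: a_0,…,a_{12} = -1, 0, 2, -4, 4, 0, -8, 16, -16, 0, 32, -64, 64.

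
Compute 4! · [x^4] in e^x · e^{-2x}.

The EGF product rule gives c_4 = Σ_{k_1+k_2=4} C(4; k_1,k_2) · ∏ g_i(k_i), where e^x gives (1)^k; e^{-2x} gives (-2)^k.
g_1(k) for k = 0…4: 1, 1, 1, 1, 1.
g_2(k) for k = 0…4: 1, -2, 4, -8, 16.
c_4 = Σ_k C(4,k)·g_1(k)·g_2(4−k) = 1·1·16 + 4·1·(-8) + 6·1·4 + 4·1·(-2) + 1·1·1 = 16 − 32 + 24 − 8 + 1 = 1.

1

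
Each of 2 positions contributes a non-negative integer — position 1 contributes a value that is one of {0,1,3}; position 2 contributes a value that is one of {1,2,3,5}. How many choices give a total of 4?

2

The generating function for the choices is (1 + z + z^3)·(z + z^2 + z^3 + z^5); the count is [z^4].
(1 + z + z^3) has coefficients 1,1,0,1 for degrees 0…3.
(z + z^2 + z^3 + z^5) has coefficients 0,1,1,1,0 for degrees 0…4.
[z^4] = 1·0 + 1·1 + 1·1 = 2.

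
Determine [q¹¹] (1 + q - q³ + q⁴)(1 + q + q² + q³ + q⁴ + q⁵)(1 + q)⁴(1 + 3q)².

(1 + q - q³ + q⁴) has coefficients 1,1,0,-1,1 for degrees 0…4.
(1 + q + q² + q³ + q⁴ + q⁵) has coefficients 1,1,1,1,1,1,0,0,0,0,0,0 for degrees 0…11.
Multiplying by (1 + q)⁴ gives running coefficients 1,5,11,15,16,16,15,11,5,1,0,0 for degrees 0…11.
Finally multiplying by (1 + 3q)², the product of all factors after the first has coefficients 1,11,50,126,205,247,255,245,206,130,51,9 for degrees 0…11.
[q¹¹] = 1·9 + 1·51 − 1·206 + 1·245 = 99.

99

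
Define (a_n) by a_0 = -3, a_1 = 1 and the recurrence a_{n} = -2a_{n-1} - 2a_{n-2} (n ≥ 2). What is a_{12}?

192

The ordinary generating function has denominator 1 + 2x + 2x^2.
Iterating the recurrence: a_0,…,a_{12} = -3, 1, 4, -10, 12, -4, -16, 40, -48, 16, 64, -160, 192.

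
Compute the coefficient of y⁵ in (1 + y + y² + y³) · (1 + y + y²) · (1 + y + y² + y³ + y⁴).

11

(1 + y + y² + y³) has coefficients 1,1,1,1 for degrees 0…3.
(1 + y + y²) has coefficients 1,1,1,0,0,0 for degrees 0…5.
Finally multiplying by (1 + y + y² + y³ + y⁴), the product of all factors after the first has coefficients 1,2,3,3,3,2 for degrees 0…5.
[y⁵] = 1·2 + 1·3 + 1·3 + 1·3 = 11.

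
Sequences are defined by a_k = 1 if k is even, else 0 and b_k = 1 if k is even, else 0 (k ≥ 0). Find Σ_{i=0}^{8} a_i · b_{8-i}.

5

Write out a_i and b_{8-i} for i = 0,…,8 and sum the products.
Σ = 1·1 + 0·0 + 1·1 + 0·0 + 1·1 + 0·0 + 1·1 + 0·0 + 1·1 = 5.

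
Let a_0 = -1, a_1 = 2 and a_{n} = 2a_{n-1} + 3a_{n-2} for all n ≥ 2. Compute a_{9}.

The ordinary generating function has denominator 1 - 2z - 3z^2.
Iterating the recurrence: a_0,…,a_{9} = -1, 2, 1, 8, 19, 62, 181, 548, 1639, 4922.

4922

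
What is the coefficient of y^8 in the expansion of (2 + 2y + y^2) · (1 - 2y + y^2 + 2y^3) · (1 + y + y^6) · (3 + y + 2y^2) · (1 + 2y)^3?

(2 + 2y + y^2) has coefficients 2,2,1 for degrees 0…2.
(1 - 2y + y^2 + 2y^3) has coefficients 1,-2,1,2,0,0,0,0,0 for degrees 0…8.
Multiplying by (1 + y + y^6) gives running coefficients 1,-1,-1,3,2,0,1,-2,1 for degrees 0…8.
Multiplying by (3 + y + 2y^2) gives running coefficients 3,-2,-2,6,7,8,7,-5,3 for degrees 0…8.
Finally multiplying by (1 + 2y)^3, the product of all factors after the first has coefficients 3,16,22,-6,3,106,187,189,121 for degrees 0…8.
[y^8] = 2·121 + 2·189 + 1·187 = 807.

807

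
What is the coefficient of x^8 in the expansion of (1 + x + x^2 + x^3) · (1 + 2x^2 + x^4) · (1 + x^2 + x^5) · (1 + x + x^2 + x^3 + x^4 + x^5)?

33

(1 + x + x^2 + x^3) has coefficients 1,1,1,1 for degrees 0…3.
(1 + 2x^2 + x^4) has coefficients 1,0,2,0,1,0,0,0,0 for degrees 0…8.
Multiplying by (1 + x^2 + x^5) gives running coefficients 1,0,3,0,3,1,1,2,0 for degrees 0…8.
Finally multiplying by (1 + x + x^2 + x^3 + x^4 + x^5), the product of all factors after the first has coefficients 1,1,4,4,7,8,8,10,7 for degrees 0…8.
[x^8] = 1·7 + 1·10 + 1·8 + 1·8 = 33.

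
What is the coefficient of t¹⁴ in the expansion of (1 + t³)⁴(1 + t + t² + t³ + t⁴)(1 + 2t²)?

(1 + t³)⁴ has coefficients 1,0,0,4,0,0,6,0,0,4,0,0,1 for degrees 0…12.
(1 + t + t² + t³ + t⁴) has coefficients 1,1,1,1,1,0,0,0,0,0,0,0,0,0,0 for degrees 0…14.
Finally multiplying by (1 + 2t²), the product of all factors after the first has coefficients 1,1,3,3,3,2,2,0,0,0,0,0,0,0,0 for degrees 0…14.
[t¹⁴] = 1·0 + 4·0 + 6·0 + 4·2 + 1·3 = 11.

11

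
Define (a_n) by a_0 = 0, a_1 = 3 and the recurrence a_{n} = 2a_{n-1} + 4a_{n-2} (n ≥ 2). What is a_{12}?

884736

The ordinary generating function has denominator 1 - 2y - 4y^2.
Iterating the recurrence: a_0,…,a_{12} = 0, 3, 6, 24, 72, 240, 768, 2496, 8064, 26112, 84480, 273408, 884736.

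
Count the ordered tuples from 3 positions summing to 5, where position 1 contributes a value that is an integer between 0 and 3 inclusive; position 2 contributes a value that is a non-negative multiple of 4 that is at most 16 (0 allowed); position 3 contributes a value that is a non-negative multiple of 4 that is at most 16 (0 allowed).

The generating function for the choices is (1 + t + t^2 + t^3)·(1 + t^4 + t^8 + t^12 + t^16)·(1 + t^4 + t^8 + t^12 + t^16); the count is [t^5].
(1 + t + t^2 + t^3) has coefficients 1,1,1,1 for degrees 0…3.
(1 + t^4 + t^8 + t^12 + t^16) has coefficients 1,0,0,0,1,0 for degrees 0…5.
Finally multiplying by (1 + t^4 + t^8 + t^12 + t^16), the product of all factors after the first has coefficients 1,0,0,0,2,0 for degrees 0…5.
[t^5] = 1·0 + 1·2 + 1·0 + 1·0 = 2.

2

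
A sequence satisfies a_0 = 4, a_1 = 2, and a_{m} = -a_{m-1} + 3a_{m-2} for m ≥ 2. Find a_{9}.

The ordinary generating function has denominator 1 + q - 3q^2.
Iterating the recurrence: a_0,…,a_{9} = 4, 2, 10, -4, 34, -46, 148, -286, 730, -1588.

-1588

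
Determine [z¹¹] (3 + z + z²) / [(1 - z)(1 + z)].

The denominator gives the recurrence a_n = a_(n−2) for n ≥ 3; the numerator fixes a_0 = 3, a_1 = 1, a_2 = 4.
Iterating: 3, 1, 4, 1, 4, 1, 4, 1, 4, 1, 4, 1, so a_11 = 1.

1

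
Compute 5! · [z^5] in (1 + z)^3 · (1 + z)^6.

The EGF product rule gives c_5 = Σ_{k_1+k_2=5} C(5; k_1,k_2) · ∏ g_i(k_i), where (1+z)^3 gives the falling factorial (3)_k; (1+z)^6 gives the falling factorial (6)_k.
g_1(k) for k = 0…5: 1, 3, 6, 6, 0, 0.
g_2(k) for k = 0…5: 1, 6, 30, 120, 360, 720.
c_5 = Σ_k C(5,k)·g_1(k)·g_2(5−k) = 1·1·720 + 5·3·360 + 10·6·120 + 10·6·30 = 720 + 5400 + 7200 + 1800 = 15120.

15120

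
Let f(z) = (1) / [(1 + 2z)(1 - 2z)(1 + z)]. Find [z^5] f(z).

-21

The denominator gives the recurrence a_n = −a_(n−1) + 4a_(n−2) + 4a_(n−3) for n ≥ 3; the numerator fixes a_0 = 1, a_1 = -1, a_2 = 5.
Iterating: 1, -1, 5, -5, 21, -21, so a_5 = -21.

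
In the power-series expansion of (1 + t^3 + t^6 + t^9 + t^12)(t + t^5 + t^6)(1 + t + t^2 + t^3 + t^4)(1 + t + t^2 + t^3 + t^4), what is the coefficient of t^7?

(1 + t^3 + t^6 + t^9 + t^12) has coefficients 1,0,0,1,0,0,1,0 for degrees 0…7.
(t + t^5 + t^6) has coefficients 0,1,0,0,0,1,1,0 for degrees 0…7.
Multiplying by (1 + t + t^2 + t^3 + t^4) gives running coefficients 0,1,1,1,1,2,2,2 for degrees 0…7.
Finally multiplying by (1 + t + t^2 + t^3 + t^4), the product of all factors after the first has coefficients 0,1,2,3,4,6,7,8 for degrees 0…7.
[t^7] = 1·8 + 1·4 + 1·1 = 13.

13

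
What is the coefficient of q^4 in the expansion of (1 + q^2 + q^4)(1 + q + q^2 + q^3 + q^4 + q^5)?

3

(1 + q^2 + q^4) has coefficients 1,0,1,0,1 for degrees 0…4.
(1 + q + q^2 + q^3 + q^4 + q^5) has coefficients 1,1,1,1,1 for degrees 0…4.
[q^4] = 1·1 + 1·1 + 1·1 = 3.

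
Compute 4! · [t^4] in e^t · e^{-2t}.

The EGF product rule gives c_4 = Σ_{k_1+k_2=4} C(4; k_1,k_2) · ∏ g_i(k_i), where e^t gives (1)^k; e^{-2t} gives (-2)^k.
g_1(k) for k = 0…4: 1, 1, 1, 1, 1.
g_2(k) for k = 0…4: 1, -2, 4, -8, 16.
c_4 = Σ_k C(4,k)·g_1(k)·g_2(4−k) = 1·1·16 + 4·1·(-8) + 6·1·4 + 4·1·(-2) + 1·1·1 = 16 − 32 + 24 − 8 + 1 = 1.

1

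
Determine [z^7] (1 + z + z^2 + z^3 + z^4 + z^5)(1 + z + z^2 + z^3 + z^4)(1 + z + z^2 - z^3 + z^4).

11

(1 + z + z^2 + z^3 + z^4 + z^5) has coefficients 1,1,1,1,1,1 for degrees 0…5.
(1 + z + z^2 + z^3 + z^4) has coefficients 1,1,1,1,1,0,0,0 for degrees 0…7.
Finally multiplying by (1 + z + z^2 - z^3 + z^4), the product of all factors after the first has coefficients 1,2,3,2,3,2,1,0 for degrees 0…7.
[z^7] = 1·0 + 1·1 + 1·2 + 1·3 + 1·2 + 1·3 = 11.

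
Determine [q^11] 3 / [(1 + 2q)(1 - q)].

Partial fractions give a closed form: a_n = (2)·(-2)^n + (1)·1^n.
At n = 11: a_11 = -4095.

-4095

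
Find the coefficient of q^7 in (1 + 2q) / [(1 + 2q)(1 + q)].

Partial fractions give a closed form: a_n = (1)·(-1)^n.
At n = 7: a_7 = -1.

-1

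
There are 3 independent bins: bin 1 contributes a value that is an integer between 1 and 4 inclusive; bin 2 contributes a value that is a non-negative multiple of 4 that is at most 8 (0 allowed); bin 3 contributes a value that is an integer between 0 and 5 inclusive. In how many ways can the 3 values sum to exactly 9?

6

The generating function for the choices is (z + z² + z³ + z⁴)·(1 + z⁴ + z⁸)·(1 + z + z² + z³ + z⁴ + z⁵); the count is [z⁹].
(z + z² + z³ + z⁴) has coefficients 0,1,1,1,1 for degrees 0…4.
(1 + z⁴ + z⁸) has coefficients 1,0,0,0,1,0,0,0,1,0 for degrees 0…9.
Finally multiplying by (1 + z + z² + z³ + z⁴ + z⁵), the product of all factors after the first has coefficients 1,1,1,1,2,2,1,1,2,2 for degrees 0…9.
[z⁹] = 1·2 + 1·1 + 1·1 + 1·2 = 6.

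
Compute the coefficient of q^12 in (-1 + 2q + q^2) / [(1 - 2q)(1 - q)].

2046

The denominator gives the recurrence a_n = 3a_(n−1) − 2a_(n−2) for n ≥ 3; the numerator fixes a_0 = -1, a_1 = -1, a_2 = 0.
Iterating: -1, -1, 0, 2, 6, 14, 30, 62, 126, 254, 510, 1022, 2046, so a_12 = 2046.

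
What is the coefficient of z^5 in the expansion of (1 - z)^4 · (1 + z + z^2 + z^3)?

(1 - z)^4 has coefficients 1,-4,6,-4,1 for degrees 0…4.
(1 + z + z^2 + z^3) has coefficients 1,1,1,1,0,0 for degrees 0…5.
[z^5] = 1·0 − 4·0 + 6·1 − 4·1 + 1·1 = 3.

3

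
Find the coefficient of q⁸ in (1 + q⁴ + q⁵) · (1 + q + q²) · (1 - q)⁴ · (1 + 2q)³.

-21

(1 + q⁴ + q⁵) has coefficients 1,0,0,0,1,1 for degrees 0…5.
(1 + q + q²) has coefficients 1,1,1,0,0,0,0,0,0 for degrees 0…8.
Multiplying by (1 - q)⁴ gives running coefficients 1,-3,3,-2,3,-3,1,0,0 for degrees 0…8.
Finally multiplying by (1 + 2q)³, the product of all factors after the first has coefficients 1,3,-3,-12,3,15,3,-6,-12 for degrees 0…8.
[q⁸] = 1·(-12) + 1·3 + 1·(-12) = -21.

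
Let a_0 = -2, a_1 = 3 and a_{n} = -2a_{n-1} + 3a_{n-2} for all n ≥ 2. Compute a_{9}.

24603

The ordinary generating function has denominator 1 + 2y - 3y^2.
Iterating the recurrence: a_0,…,a_{9} = -2, 3, -12, 33, -102, 303, -912, 2733, -8202, 24603.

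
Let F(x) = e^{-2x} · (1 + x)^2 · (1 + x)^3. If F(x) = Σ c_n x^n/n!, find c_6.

64

The EGF product rule gives c_6 = Σ_{k_1+k_2+k_3=6} C(6; k_1,k_2,k_3) · ∏ g_i(k_i), where e^{-2x} gives (-2)^k; (1+x)^2 gives the falling factorial (2)_k; (1+x)^3 gives the falling factorial (3)_k.
g_1(k) for k = 0…6: 1, -2, 4, -8, 16, -32, 64.
g_2(k) for k = 0…6: 1, 2, 2, 0, 0, 0, 0.
g_3(k) for k = 0…6: 1, 3, 6, 6, 0, 0, 0.
First combine the last two factors: h(k) = Σ_j C(k,j)·g_2(j)·g_3(k−j) for k = 0…6: 1, 5, 20, 60, 120, 120, 0.
c_6 = Σ_k C(6,k)·g_1(k)·h(6−k) = 6·(-2)·120 + 15·4·120 + 20·(-8)·60 + 15·16·20 + 6·(-32)·5 + 1·64·1 = −1440 + 7200 − 9600 + 4800 − 960 + 64 = 64.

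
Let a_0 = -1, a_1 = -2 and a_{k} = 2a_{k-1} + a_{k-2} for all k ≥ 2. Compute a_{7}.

-408

The ordinary generating function has denominator 1 - 2y - y^2.
Iterating the recurrence: a_0,…,a_{7} = -1, -2, -5, -12, -29, -70, -169, -408.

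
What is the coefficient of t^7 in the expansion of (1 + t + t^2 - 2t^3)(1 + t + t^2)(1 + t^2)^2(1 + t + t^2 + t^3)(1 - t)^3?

-2

(1 + t + t^2 - 2t^3) has coefficients 1,1,1,-2 for degrees 0…3.
(1 + t + t^2) has coefficients 1,1,1,0,0,0,0,0 for degrees 0…7.
Multiplying by (1 + t^2)^2 gives running coefficients 1,1,3,2,3,1,1,0 for degrees 0…7.
Multiplying by (1 + t + t^2 + t^3) gives running coefficients 1,2,5,7,9,9,7,5 for degrees 0…7.
Finally multiplying by (1 - t)^3, the product of all factors after the first has coefficients 1,-1,2,-3,1,-2,0,2 for degrees 0…7.
[t^7] = 1·2 + 1·0 + 1·(-2) − 2·1 = -2.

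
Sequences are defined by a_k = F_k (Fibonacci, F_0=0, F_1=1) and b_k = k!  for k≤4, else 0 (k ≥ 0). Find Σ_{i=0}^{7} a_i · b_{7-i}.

Write out a_i and b_{7-i} for i = 0,…,7 and sum the products.
Σ = 0·0 + 1·0 + 1·0 + 2·24 + 3·6 + 5·2 + 8·1 + 13·1 = 97.

97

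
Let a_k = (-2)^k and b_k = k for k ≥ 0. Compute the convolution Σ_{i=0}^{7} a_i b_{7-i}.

31

This is [x^7] in the product of the two ordinary generating functions.
Σ = 1·7 − 2·6 + 4·5 − 8·4 + 16·3 − 32·2 + 64·1 − 128·0 = 31.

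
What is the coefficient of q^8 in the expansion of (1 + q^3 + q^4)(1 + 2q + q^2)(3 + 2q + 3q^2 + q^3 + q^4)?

9

(1 + q^3 + q^4) has coefficients 1,0,0,1,1 for degrees 0…4.
(1 + 2q + q^2) has coefficients 1,2,1,0,0,0,0,0,0 for degrees 0…8.
Finally multiplying by (3 + 2q + 3q^2 + q^3 + q^4), the product of all factors after the first has coefficients 3,8,10,9,6,3,1,0,0 for degrees 0…8.
[q^8] = 1·0 + 1·3 + 1·6 = 9.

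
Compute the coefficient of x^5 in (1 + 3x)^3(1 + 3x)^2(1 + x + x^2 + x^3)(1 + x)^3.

4582

(1 + 3x)^3 has coefficients 1,9,27,27 for degrees 0…3.
(1 + 3x)^2 has coefficients 1,6,9,0,0,0 for degrees 0…5.
Multiplying by (1 + x + x^2 + x^3) gives running coefficients 1,7,16,16,15,9 for degrees 0…5.
Finally multiplying by (1 + x)^3, the product of all factors after the first has coefficients 1,10,40,86,118,118 for degrees 0…5.
[x^5] = 1·118 + 9·118 + 27·86 + 27·40 = 4582.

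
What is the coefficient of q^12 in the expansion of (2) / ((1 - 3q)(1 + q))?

797162

Partial fractions give a closed form: a_n = (3/2)·3^n + (1/2)·(-1)^n.
At n = 12: a_12 = 797162.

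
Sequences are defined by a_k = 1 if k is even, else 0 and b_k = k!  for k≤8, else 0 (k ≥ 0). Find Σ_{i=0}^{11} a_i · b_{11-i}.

The convolution is the x^11 coefficient of A(x)B(x).
Σ = 1·0 + 0·0 + 1·0 + 0·40320 + 1·5040 + 0·720 + 1·120 + 0·24 + 1·6 + 0·2 + 1·1 + 0·1 = 5167.

5167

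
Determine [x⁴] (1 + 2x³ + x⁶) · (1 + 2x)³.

(1 + 2x³ + x⁶) has coefficients 1,0,0,2,0 for degrees 0…4.
(1 + 2x)³ has coefficients 1,6,12,8,0 for degrees 0…4.
[x⁴] = 1·0 + 2·6 = 12.

12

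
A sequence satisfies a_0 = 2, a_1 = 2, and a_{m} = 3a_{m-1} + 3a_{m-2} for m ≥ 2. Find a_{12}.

6894882

The ordinary generating function has denominator 1 - 3q - 3q^2.
Iterating the recurrence: a_0,…,a_{12} = 2, 2, 12, 42, 162, 612, 2322, 8802, 33372, 126522, 479682, 1818612, 6894882.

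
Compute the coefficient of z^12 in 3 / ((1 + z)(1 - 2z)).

Partial fractions give a closed form: a_n = (1)·(-1)^n + (2)·2^n.
At n = 12: a_12 = 8193.

8193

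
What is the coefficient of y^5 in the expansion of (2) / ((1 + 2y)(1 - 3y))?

266

The denominator gives the recurrence a_n = a_(n−1) + 6a_(n−2) for n ≥ 2; the numerator fixes a_0 = 2, a_1 = 2.
Iterating: 2, 2, 14, 26, 110, 266, so a_5 = 266.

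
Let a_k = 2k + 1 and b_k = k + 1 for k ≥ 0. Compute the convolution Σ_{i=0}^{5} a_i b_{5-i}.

91

Write out a_i and b_{5-i} for i = 0,…,5 and sum the products.
Σ = 1·6 + 3·5 + 5·4 + 7·3 + 9·2 + 11·1 = 91.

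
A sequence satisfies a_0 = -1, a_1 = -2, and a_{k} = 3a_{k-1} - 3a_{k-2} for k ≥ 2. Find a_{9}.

The ordinary generating function has denominator 1 - 3t + 3t^2.
Iterating the recurrence: a_0,…,a_{9} = -1, -2, -3, -3, 0, 9, 27, 54, 81, 81.

81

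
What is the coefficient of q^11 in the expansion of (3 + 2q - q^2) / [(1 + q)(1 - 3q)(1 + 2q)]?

280568

Partial fractions give a closed form: a_n = (8/5)·3^n + (7/5)·(-2)^n.
At n = 11: a_11 = 280568.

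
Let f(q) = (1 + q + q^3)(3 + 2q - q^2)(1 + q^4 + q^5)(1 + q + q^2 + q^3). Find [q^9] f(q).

(1 + q + q^3) has coefficients 1,1,0,1 for degrees 0…3.
(3 + 2q - q^2) has coefficients 3,2,-1,0,0,0,0,0,0,0 for degrees 0…9.
Multiplying by (1 + q^4 + q^5) gives running coefficients 3,2,-1,0,3,5,1,-1,0,0 for degrees 0…9.
Finally multiplying by (1 + q + q^2 + q^3), the product of all factors after the first has coefficients 3,5,4,4,4,7,9,8,5,0 for degrees 0…9.
[q^9] = 1·0 + 1·5 + 1·9 = 14.

14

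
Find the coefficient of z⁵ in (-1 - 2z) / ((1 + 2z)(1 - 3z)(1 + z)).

Partial fractions give a closed form: a_n = (-3/4)·3^n + (-1/4)·(-1)^n.
At n = 5: a_5 = -182.

-182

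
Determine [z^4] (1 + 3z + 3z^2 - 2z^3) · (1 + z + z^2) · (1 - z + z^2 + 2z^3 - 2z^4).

10

(1 + 3z + 3z^2 - 2z^3) has coefficients 1,3,3,-2 for degrees 0…3.
(1 + z + z^2) has coefficients 1,1,1,0,0 for degrees 0…4.
Finally multiplying by (1 - z + z^2 + 2z^3 - 2z^4), the product of all factors after the first has coefficients 1,0,1,2,1 for degrees 0…4.
[z^4] = 1·1 + 3·2 + 3·1 − 2·0 = 10.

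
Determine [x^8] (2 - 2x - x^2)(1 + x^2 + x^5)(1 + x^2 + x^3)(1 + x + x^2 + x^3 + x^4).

-6

(2 - 2x - x^2) has coefficients 2,-2,-1 for degrees 0…2.
(1 + x^2 + x^5) has coefficients 1,0,1,0,0,1,0,0,0 for degrees 0…8.
Multiplying by (1 + x^2 + x^3) gives running coefficients 1,0,2,1,1,2,0,1,1 for degrees 0…8.
Finally multiplying by (1 + x + x^2 + x^3 + x^4), the product of all factors after the first has coefficients 1,1,3,4,5,6,6,5,5 for degrees 0…8.
[x^8] = 2·5 − 2·5 − 1·6 = -6.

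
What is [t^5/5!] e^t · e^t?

32

The EGF product rule gives c_5 = Σ_{k_1+k_2=5} C(5; k_1,k_2) · ∏ g_i(k_i), where e^t gives (1)^k; e^t gives (1)^k.
g_1(k) for k = 0…5: 1, 1, 1, 1, 1, 1.
g_2(k) for k = 0…5: 1, 1, 1, 1, 1, 1.
c_5 = Σ_k C(5,k)·g_1(k)·g_2(5−k) = 1·1·1 + 5·1·1 + 10·1·1 + 10·1·1 + 5·1·1 + 1·1·1 = 1 + 5 + 10 + 10 + 5 + 1 = 32.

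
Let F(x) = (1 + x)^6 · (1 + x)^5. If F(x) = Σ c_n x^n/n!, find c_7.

1663200

The EGF product rule gives c_7 = Σ_{k_1+k_2=7} C(7; k_1,k_2) · ∏ g_i(k_i), where (1+x)^6 gives the falling factorial (6)_k; (1+x)^5 gives the falling factorial (5)_k.
g_1(k) for k = 0…7: 1, 6, 30, 120, 360, 720, 720, 0.
g_2(k) for k = 0…7: 1, 5, 20, 60, 120, 120, 0, 0.
c_7 = Σ_k C(7,k)·g_1(k)·g_2(7−k) = 21·30·120 + 35·120·120 + 35·360·60 + 21·720·20 + 7·720·5 = 75600 + 504000 + 756000 + 302400 + 25200 = 1663200.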